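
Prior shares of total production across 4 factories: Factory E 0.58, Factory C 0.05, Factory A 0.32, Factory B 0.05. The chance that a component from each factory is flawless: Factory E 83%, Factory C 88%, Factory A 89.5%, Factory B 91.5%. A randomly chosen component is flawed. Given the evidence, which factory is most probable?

Factory E

Taking complements, P(flawed | each) = Factory E 0.17, Factory C 0.12, Factory A 0.105, Factory B 0.085.
Unnormalized posteriors (prior × likelihood):
  Factory E: 0.58 × 0.17 = 0.0986
  Factory C: 0.05 × 0.12 = 0.006
  Factory A: 0.32 × 0.105 = 0.0336
  Factory B: 0.05 × 0.085 = 0.00425
Total = 0.14245.
Largest term belongs to Factory E, so Factory E is most probable.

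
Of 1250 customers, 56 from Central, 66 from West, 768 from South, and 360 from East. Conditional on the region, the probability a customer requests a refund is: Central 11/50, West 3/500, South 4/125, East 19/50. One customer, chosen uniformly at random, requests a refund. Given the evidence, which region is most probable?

Prior × likelihood for each hypothesis:
  Central: 0.0448 × 0.22 = 0.009856
  West: 0.0528 × 0.006 = 0.0003168
  South: 0.6144 × 0.032 = 0.0196608
  East: 0.288 × 0.38 = 0.10944
Sum = 0.1392736.
Largest term belongs to East, so East is most probable.

East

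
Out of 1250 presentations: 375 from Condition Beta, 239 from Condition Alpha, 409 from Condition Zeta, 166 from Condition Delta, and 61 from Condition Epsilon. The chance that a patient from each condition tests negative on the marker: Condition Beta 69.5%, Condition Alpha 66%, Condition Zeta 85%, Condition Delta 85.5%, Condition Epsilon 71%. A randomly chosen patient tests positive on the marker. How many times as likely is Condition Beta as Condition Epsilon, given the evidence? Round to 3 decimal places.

Taking complements, P(marker-positive | each) = Condition Beta 0.305, Condition Alpha 0.34, Condition Zeta 0.15, Condition Delta 0.145, Condition Epsilon 0.29.
Unnormalized posteriors (prior × likelihood):
  Condition Beta: 0.3 × 0.305 = 0.0915
  Condition Alpha: 0.1912 × 0.34 = 0.065008
  Condition Zeta: 0.3272 × 0.15 = 0.04908
  Condition Delta: 0.1328 × 0.145 = 0.019256
  Condition Epsilon: 0.0488 × 0.29 = 0.014152
Total = 0.238996.
The ratio is 0.0915 / 0.014152 (the normalizer cancels) = 6.466.

6.466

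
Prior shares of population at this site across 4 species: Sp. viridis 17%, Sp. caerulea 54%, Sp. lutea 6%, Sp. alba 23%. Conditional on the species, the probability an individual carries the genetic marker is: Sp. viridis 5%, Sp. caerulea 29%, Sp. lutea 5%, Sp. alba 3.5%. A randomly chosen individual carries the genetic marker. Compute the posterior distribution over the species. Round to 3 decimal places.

By Bayes' rule, posterior ∝ prior × likelihood:
  Sp. viridis: 0.17 × 0.05 = 0.0085
  Sp. caerulea: 0.54 × 0.29 = 0.1566
  Sp. lutea: 0.06 × 0.05 = 0.003
  Sp. alba: 0.23 × 0.035 = 0.00805
Normalizing constant = 0.17615.
P(Sp. viridis | marker) = 0.0085/0.17615 ≈ 0.048
P(Sp. caerulea | marker) = 0.1566/0.17615 ≈ 0.889
P(Sp. lutea | marker) = 0.003/0.17615 ≈ 0.017
P(Sp. alba | marker) = 0.00805/0.17615 ≈ 0.046

Sp. viridis 0.048, Sp. caerulea 0.889, Sp. lutea 0.017, Sp. alba 0.046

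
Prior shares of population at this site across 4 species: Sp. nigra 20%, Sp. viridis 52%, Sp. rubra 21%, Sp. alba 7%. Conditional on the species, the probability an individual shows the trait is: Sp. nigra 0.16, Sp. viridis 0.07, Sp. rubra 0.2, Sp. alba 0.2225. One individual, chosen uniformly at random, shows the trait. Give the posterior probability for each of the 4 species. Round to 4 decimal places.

Sp. nigra 0.2540, Sp. viridis 0.2889, Sp. rubra 0.3334, Sp. alba 0.1236

Unnormalized posteriors (prior × likelihood):
  Sp. nigra: 0.2 × 0.16 = 0.032
  Sp. viridis: 0.52 × 0.07 = 0.0364
  Sp. rubra: 0.21 × 0.2 = 0.042
  Sp. alba: 0.07 × 0.2225 = 0.015575
Sum = 0.125975.
P(Sp. nigra | trait) = 0.032/0.125975 ≈ 0.2540
P(Sp. viridis | trait) = 0.0364/0.125975 ≈ 0.2889
P(Sp. rubra | trait) = 0.042/0.125975 ≈ 0.3334
P(Sp. alba | trait) = 0.015575/0.125975 ≈ 0.1236
(Check: 0.2540+0.2889+0.3334+0.1236 = 0.9999.)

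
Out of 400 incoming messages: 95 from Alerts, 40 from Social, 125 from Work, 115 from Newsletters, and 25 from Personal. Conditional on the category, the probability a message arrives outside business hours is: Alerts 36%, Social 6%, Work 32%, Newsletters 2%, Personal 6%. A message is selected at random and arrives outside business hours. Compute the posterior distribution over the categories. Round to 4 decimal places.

Alerts 0.4254, Social 0.0299, Work 0.4975, Newsletters 0.0286, Personal 0.0187

Compute prior × likelihood for every hypothesis:
  Alerts: 0.2375 × 0.36 = 0.0855
  Social: 0.1 × 0.06 = 0.006
  Work: 0.3125 × 0.32 = 0.1
  Newsletters: 0.2875 × 0.02 = 0.00575
  Personal: 0.0625 × 0.06 = 0.00375
Normalizing constant = 0.201.
P(Alerts | off-hours) = 0.0855/0.201 ≈ 0.4254
P(Social | off-hours) = 0.006/0.201 ≈ 0.0299
P(Work | off-hours) = 0.1/0.201 ≈ 0.4975
P(Newsletters | off-hours) = 0.00575/0.201 ≈ 0.0286
P(Personal | off-hours) = 0.00375/0.201 ≈ 0.0187
(Check: 0.4254+0.0299+0.4975+0.0286+0.0187 = 1.0001.)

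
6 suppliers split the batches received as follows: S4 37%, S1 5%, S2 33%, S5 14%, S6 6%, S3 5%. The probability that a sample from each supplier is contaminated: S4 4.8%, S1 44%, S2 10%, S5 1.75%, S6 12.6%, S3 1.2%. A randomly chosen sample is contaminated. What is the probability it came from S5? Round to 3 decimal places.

By Bayes' rule, posterior ∝ prior × likelihood:
  S4: 0.37 × 0.048 = 0.01776
  S1: 0.05 × 0.44 = 0.022
  S2: 0.33 × 0.1 = 0.033
  S5: 0.14 × 0.0175 = 0.00245
  S6: 0.06 × 0.126 = 0.00756
  S3: 0.05 × 0.012 = 0.0006
Normalizing constant = 0.08337.
P(S5 | evidence) = 0.00245 / 0.08337 ≈ 0.029.

0.029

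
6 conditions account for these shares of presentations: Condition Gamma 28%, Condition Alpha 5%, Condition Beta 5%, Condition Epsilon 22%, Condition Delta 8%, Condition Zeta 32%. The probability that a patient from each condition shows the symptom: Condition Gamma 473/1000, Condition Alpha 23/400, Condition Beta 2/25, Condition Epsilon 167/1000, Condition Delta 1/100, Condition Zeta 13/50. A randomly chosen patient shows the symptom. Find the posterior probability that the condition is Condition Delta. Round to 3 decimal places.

Compute prior × likelihood for every hypothesis:
  Condition Gamma: 0.28 × 0.473 = 0.13244
  Condition Alpha: 0.05 × 0.0575 = 0.002875
  Condition Beta: 0.05 × 0.08 = 0.004
  Condition Epsilon: 0.22 × 0.167 = 0.03674
  Condition Delta: 0.08 × 0.01 = 0.0008
  Condition Zeta: 0.32 × 0.26 = 0.0832
Total = 0.260055.
P(Condition Delta | evidence) = 0.0008 / 0.260055 ≈ 0.003.

0.003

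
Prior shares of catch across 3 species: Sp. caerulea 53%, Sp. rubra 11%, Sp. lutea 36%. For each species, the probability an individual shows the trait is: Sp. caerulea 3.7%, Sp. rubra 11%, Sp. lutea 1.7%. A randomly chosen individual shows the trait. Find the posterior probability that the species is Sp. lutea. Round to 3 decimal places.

Prior × likelihood for each hypothesis:
  Sp. caerulea: 0.53 × 0.037 = 0.01961
  Sp. rubra: 0.11 × 0.11 = 0.0121
  Sp. lutea: 0.36 × 0.017 = 0.00612
Sum = 0.03783.
P(Sp. lutea | evidence) = 0.00612 / 0.03783 ≈ 0.162.

0.162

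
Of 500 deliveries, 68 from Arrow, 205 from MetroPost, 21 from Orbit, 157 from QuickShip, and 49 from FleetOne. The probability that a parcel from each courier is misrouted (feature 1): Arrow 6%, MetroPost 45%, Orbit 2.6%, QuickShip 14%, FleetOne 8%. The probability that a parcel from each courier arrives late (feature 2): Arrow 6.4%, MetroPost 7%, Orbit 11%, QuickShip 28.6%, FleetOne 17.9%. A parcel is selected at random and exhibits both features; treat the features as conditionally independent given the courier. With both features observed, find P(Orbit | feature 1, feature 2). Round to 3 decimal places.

By Bayes' rule, posterior ∝ prior × likelihood:
  Arrow: 0.136 × 0.06 × 0.064 = 0.00052224
  MetroPost: 0.41 × 0.45 × 0.07 = 0.012915
  Orbit: 0.042 × 0.026 × 0.11 = 0.00012012
  QuickShip: 0.314 × 0.14 × 0.286 = 0.01257256
  FleetOne: 0.098 × 0.08 × 0.179 = 0.00140336
Sum = 0.02753328.
P(Orbit | evidence) = 0.00012012 / 0.02753328 ≈ 0.004.

0.004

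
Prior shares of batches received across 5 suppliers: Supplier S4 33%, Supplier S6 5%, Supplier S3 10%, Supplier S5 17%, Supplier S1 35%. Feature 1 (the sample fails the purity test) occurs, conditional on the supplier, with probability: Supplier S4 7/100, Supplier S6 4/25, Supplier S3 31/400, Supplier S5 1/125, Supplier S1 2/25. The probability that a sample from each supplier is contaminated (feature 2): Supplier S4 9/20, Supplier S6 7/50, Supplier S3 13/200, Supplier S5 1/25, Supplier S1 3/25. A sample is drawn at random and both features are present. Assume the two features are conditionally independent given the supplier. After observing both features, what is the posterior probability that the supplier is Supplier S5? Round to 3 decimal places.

0.004

Unnormalized posteriors (prior × likelihood):
  Supplier S4: 0.33 × 0.07 × 0.45 = 0.010395
  Supplier S6: 0.05 × 0.16 × 0.14 = 0.00112
  Supplier S3: 0.1 × 0.0775 × 0.065 = 0.00050375
  Supplier S5: 0.17 × 0.008 × 0.04 = 0.0000544
  Supplier S1: 0.35 × 0.08 × 0.12 = 0.00336
Normalizing constant = 0.01543315.
P(Supplier S5 | evidence) = 0.0000544 / 0.01543315 ≈ 0.004.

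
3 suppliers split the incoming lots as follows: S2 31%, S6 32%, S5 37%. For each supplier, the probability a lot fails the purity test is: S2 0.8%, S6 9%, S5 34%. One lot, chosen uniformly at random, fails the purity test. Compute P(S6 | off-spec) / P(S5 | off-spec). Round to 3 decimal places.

0.229

Prior × likelihood for each hypothesis:
  S2: 0.31 × 0.008 = 0.00248
  S6: 0.32 × 0.09 = 0.0288
  S5: 0.37 × 0.34 = 0.1258
Normalizing constant = 0.15708.
The ratio is 0.0288 / 0.1258 (the normalizer cancels) = 0.229.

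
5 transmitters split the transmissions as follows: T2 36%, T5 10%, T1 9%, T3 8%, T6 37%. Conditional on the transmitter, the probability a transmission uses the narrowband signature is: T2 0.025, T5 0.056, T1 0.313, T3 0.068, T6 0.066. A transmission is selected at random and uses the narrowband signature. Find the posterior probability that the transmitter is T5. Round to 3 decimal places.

Compute prior × likelihood for every hypothesis:
  T2: 0.36 × 0.025 = 0.009
  T5: 0.1 × 0.056 = 0.0056
  T1: 0.09 × 0.313 = 0.02817
  T3: 0.08 × 0.068 = 0.00544
  T6: 0.37 × 0.066 = 0.02442
Normalizing constant = 0.07263.
P(T5 | evidence) = 0.0056 / 0.07263 ≈ 0.077.

0.077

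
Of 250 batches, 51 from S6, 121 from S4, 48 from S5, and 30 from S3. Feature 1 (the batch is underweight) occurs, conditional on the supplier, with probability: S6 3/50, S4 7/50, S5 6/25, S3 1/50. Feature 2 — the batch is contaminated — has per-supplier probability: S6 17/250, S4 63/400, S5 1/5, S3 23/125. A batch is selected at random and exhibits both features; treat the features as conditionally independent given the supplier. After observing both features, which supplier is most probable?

Unnormalized posteriors (prior × likelihood):
  S6: 0.204 × 0.06 × 0.068 = 0.00083232
  S4: 0.484 × 0.14 × 0.1575 = 0.0106722
  S5: 0.192 × 0.24 × 0.2 = 0.009216
  S3: 0.12 × 0.02 × 0.184 = 0.0004416
Normalizing constant = 0.02116212.
Largest term belongs to S4, so S4 is most probable.

S4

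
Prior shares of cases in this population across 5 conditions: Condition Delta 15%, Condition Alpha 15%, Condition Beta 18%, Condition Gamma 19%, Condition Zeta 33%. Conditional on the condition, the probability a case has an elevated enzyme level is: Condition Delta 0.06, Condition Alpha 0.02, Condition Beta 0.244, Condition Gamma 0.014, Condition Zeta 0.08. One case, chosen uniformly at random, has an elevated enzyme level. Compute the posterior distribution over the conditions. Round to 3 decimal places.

Unnormalized posteriors (prior × likelihood):
  Condition Delta: 0.15 × 0.06 = 0.009
  Condition Alpha: 0.15 × 0.02 = 0.003
  Condition Beta: 0.18 × 0.244 = 0.04392
  Condition Gamma: 0.19 × 0.014 = 0.00266
  Condition Zeta: 0.33 × 0.08 = 0.0264
Normalizing constant = 0.08498.
P(Condition Delta | elevated) = 0.009/0.08498 ≈ 0.106
P(Condition Alpha | elevated) = 0.003/0.08498 ≈ 0.035
P(Condition Beta | elevated) = 0.04392/0.08498 ≈ 0.517
P(Condition Gamma | elevated) = 0.00266/0.08498 ≈ 0.031
P(Condition Zeta | elevated) = 0.0264/0.08498 ≈ 0.311

Condition Delta 0.106, Condition Alpha 0.035, Condition Beta 0.517, Condition Gamma 0.031, Condition Zeta 0.311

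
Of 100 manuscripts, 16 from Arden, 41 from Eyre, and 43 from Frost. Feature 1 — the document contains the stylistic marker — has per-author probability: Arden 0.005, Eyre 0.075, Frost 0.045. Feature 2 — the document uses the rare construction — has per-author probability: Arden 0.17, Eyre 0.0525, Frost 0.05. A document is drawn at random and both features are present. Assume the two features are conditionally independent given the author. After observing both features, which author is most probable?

Eyre

By Bayes' rule, posterior ∝ prior × likelihood:
  Arden: 0.16 × 0.005 × 0.17 = 0.000136
  Eyre: 0.41 × 0.075 × 0.0525 = 0.001614375
  Frost: 0.43 × 0.045 × 0.05 = 0.0009675
Normalizing constant = 0.002717875.
Largest term belongs to Eyre, so Eyre is most probable.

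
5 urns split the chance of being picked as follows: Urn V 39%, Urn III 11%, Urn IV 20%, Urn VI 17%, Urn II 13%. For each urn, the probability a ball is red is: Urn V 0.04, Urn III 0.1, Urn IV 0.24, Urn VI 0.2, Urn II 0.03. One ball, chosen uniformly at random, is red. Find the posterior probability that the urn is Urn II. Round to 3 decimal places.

0.035

Unnormalized posteriors (prior × likelihood):
  Urn V: 0.39 × 0.04 = 0.0156
  Urn III: 0.11 × 0.1 = 0.011
  Urn IV: 0.2 × 0.24 = 0.048
  Urn VI: 0.17 × 0.2 = 0.034
  Urn II: 0.13 × 0.03 = 0.0039
Total = 0.1125.
P(Urn II | evidence) = 0.0039 / 0.1125 ≈ 0.035.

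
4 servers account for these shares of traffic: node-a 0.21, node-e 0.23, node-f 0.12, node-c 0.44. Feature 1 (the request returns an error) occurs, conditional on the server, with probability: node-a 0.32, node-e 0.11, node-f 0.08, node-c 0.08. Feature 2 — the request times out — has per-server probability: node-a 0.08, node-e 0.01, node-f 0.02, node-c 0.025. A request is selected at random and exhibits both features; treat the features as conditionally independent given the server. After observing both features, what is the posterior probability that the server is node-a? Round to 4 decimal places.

By Bayes' rule, posterior ∝ prior × likelihood:
  node-a: 0.21 × 0.32 × 0.08 = 0.005376
  node-e: 0.23 × 0.11 × 0.01 = 0.000253
  node-f: 0.12 × 0.08 × 0.02 = 0.000192
  node-c: 0.44 × 0.08 × 0.025 = 0.00088
Total = 0.006701.
P(node-a | evidence) = 0.005376 / 0.006701 ≈ 0.8023.

0.8023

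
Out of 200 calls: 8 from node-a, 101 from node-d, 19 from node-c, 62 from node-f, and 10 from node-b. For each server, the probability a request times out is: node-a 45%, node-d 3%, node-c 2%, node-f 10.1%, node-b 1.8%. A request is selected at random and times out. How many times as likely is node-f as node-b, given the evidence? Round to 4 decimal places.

34.7889

Prior × likelihood for each hypothesis:
  node-a: 0.04 × 0.45 = 0.018
  node-d: 0.505 × 0.03 = 0.01515
  node-c: 0.095 × 0.02 = 0.0019
  node-f: 0.31 × 0.101 = 0.03131
  node-b: 0.05 × 0.018 = 0.0009
Sum = 0.06726.
The ratio is 0.03131 / 0.0009 (the normalizer cancels) = 34.7889.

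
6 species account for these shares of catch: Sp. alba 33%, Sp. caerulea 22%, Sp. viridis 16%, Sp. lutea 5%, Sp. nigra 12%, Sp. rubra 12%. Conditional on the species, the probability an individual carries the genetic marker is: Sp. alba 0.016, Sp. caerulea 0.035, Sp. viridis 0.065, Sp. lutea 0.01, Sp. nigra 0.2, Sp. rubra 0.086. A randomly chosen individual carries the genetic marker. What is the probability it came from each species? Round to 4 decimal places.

Sp. alba 0.0907, Sp. caerulea 0.1323, Sp. viridis 0.1787, Sp. lutea 0.0086, Sp. nigra 0.4124, Sp. rubra 0.1773

Compute prior × likelihood for every hypothesis:
  Sp. alba: 0.33 × 0.016 = 0.00528
  Sp. caerulea: 0.22 × 0.035 = 0.0077
  Sp. viridis: 0.16 × 0.065 = 0.0104
  Sp. lutea: 0.05 × 0.01 = 0.0005
  Sp. nigra: 0.12 × 0.2 = 0.024
  Sp. rubra: 0.12 × 0.086 = 0.01032
Sum = 0.0582.
P(Sp. alba | marker) = 0.00528/0.0582 ≈ 0.0907
P(Sp. caerulea | marker) = 0.0077/0.0582 ≈ 0.1323
P(Sp. viridis | marker) = 0.0104/0.0582 ≈ 0.1787
P(Sp. lutea | marker) = 0.0005/0.0582 ≈ 0.0086
P(Sp. nigra | marker) = 0.024/0.0582 ≈ 0.4124
P(Sp. rubra | marker) = 0.01032/0.0582 ≈ 0.1773
(Check: 0.0907+0.1323+0.1787+0.0086+0.4124+0.1773 = 1.0000.)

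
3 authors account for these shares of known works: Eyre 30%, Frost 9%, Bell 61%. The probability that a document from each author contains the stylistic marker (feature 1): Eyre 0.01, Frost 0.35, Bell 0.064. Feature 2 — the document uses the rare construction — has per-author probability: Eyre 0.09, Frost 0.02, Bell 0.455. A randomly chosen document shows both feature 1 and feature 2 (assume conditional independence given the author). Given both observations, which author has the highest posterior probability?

Bell

By Bayes' rule, posterior ∝ prior × likelihood:
  Eyre: 0.3 × 0.01 × 0.09 = 0.00027
  Frost: 0.09 × 0.35 × 0.02 = 0.00063
  Bell: 0.61 × 0.064 × 0.455 = 0.0177632
Sum = 0.0186632.
Largest term belongs to Bell, so Bell is most probable.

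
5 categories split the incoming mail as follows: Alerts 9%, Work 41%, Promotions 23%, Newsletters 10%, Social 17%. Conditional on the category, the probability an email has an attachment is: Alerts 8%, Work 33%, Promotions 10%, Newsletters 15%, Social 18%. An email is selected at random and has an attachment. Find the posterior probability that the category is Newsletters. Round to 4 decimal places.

Unnormalized posteriors (prior × likelihood):
  Alerts: 0.09 × 0.08 = 0.0072
  Work: 0.41 × 0.33 = 0.1353
  Promotions: 0.23 × 0.1 = 0.023
  Newsletters: 0.1 × 0.15 = 0.015
  Social: 0.17 × 0.18 = 0.0306
Normalizing constant = 0.2111.
P(Newsletters | evidence) = 0.015 / 0.2111 ≈ 0.0711.

0.0711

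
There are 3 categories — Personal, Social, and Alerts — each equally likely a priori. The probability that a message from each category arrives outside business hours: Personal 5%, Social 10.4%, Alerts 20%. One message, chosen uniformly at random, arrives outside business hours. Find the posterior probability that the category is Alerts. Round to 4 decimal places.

With a uniform prior (1/3 each), posterior ∝ likelihood:
  Personal: 0.05
  Social: 0.104
  Alerts: 0.2
Normalizing constant = 0.354.
P(Alerts | evidence) = 0.2 / 0.354 ≈ 0.5650.

0.5650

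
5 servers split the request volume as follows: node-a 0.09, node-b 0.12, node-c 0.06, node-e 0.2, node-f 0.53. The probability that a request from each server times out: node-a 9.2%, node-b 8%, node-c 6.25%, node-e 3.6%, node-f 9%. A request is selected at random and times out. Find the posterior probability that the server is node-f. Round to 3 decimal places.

0.623

Prior × likelihood for each hypothesis:
  node-a: 0.09 × 0.092 = 0.00828
  node-b: 0.12 × 0.08 = 0.0096
  node-c: 0.06 × 0.0625 = 0.00375
  node-e: 0.2 × 0.036 = 0.0072
  node-f: 0.53 × 0.09 = 0.0477
Total = 0.07653.
P(node-f | evidence) = 0.0477 / 0.07653 ≈ 0.623.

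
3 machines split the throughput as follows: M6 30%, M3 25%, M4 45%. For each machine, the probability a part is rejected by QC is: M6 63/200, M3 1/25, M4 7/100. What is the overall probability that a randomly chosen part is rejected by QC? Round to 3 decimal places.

0.136

Prior × likelihood for each hypothesis:
  M6: 0.3 × 0.315 = 0.0945
  M3: 0.25 × 0.04 = 0.01
  M4: 0.45 × 0.07 = 0.0315
P(rejected) = 0.0945 + 0.01 + 0.0315 = 0.136 → 0.136.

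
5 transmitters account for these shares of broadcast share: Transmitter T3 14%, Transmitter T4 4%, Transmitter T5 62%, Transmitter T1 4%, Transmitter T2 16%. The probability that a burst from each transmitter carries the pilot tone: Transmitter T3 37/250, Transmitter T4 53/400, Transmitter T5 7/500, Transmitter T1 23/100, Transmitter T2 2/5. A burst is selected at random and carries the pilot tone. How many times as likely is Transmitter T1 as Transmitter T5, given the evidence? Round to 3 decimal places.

1.060

By Bayes' rule, posterior ∝ prior × likelihood:
  Transmitter T3: 0.14 × 0.148 = 0.02072
  Transmitter T4: 0.04 × 0.1325 = 0.0053
  Transmitter T5: 0.62 × 0.014 = 0.00868
  Transmitter T1: 0.04 × 0.23 = 0.0092
  Transmitter T2: 0.16 × 0.4 = 0.064
Normalizing constant = 0.1079.
The ratio is 0.0092 / 0.00868 (the normalizer cancels) = 1.060.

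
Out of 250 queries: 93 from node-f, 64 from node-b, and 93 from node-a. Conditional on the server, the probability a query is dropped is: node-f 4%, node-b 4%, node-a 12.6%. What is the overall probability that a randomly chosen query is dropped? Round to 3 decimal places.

Unnormalized posteriors (prior × likelihood):
  node-f: 0.372 × 0.04 = 0.01488
  node-b: 0.256 × 0.04 = 0.01024
  node-a: 0.372 × 0.126 = 0.046872
P(dropped) = 0.01488 + 0.01024 + 0.046872 = 0.071992 → 0.072.

0.072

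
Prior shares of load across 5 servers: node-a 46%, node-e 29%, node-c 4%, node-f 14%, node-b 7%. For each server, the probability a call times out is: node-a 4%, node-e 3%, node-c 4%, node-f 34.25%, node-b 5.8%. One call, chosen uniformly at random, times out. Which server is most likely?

node-f

Prior × likelihood for each hypothesis:
  node-a: 0.46 × 0.04 = 0.0184
  node-e: 0.29 × 0.03 = 0.0087
  node-c: 0.04 × 0.04 = 0.0016
  node-f: 0.14 × 0.3425 = 0.04795
  node-b: 0.07 × 0.058 = 0.00406
Normalizing constant = 0.08071.
Largest term belongs to node-f, so node-f is most probable.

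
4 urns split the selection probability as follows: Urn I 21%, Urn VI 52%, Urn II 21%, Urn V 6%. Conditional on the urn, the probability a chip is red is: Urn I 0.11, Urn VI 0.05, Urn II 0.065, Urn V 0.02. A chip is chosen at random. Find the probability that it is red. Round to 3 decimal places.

0.064

Compute prior × likelihood for every hypothesis:
  Urn I: 0.21 × 0.11 = 0.0231
  Urn VI: 0.52 × 0.05 = 0.026
  Urn II: 0.21 × 0.065 = 0.01365
  Urn V: 0.06 × 0.02 = 0.0012
P(red) = 0.0231 + 0.026 + 0.01365 + 0.0012 = 0.06395 → 0.064.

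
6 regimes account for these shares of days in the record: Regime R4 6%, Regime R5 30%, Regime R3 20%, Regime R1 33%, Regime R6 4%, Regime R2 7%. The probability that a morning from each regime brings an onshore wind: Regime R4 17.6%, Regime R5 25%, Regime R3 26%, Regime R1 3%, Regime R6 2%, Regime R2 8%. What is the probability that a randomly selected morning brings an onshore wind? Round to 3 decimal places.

0.154

Prior × likelihood for each hypothesis:
  Regime R4: 0.06 × 0.176 = 0.01056
  Regime R5: 0.3 × 0.25 = 0.075
  Regime R3: 0.2 × 0.26 = 0.052
  Regime R1: 0.33 × 0.03 = 0.0099
  Regime R6: 0.04 × 0.02 = 0.0008
  Regime R2: 0.07 × 0.08 = 0.0056
P(onshore) = 0.01056 + 0.075 + 0.052 + 0.0099 + 0.0008 + 0.0056 = 0.15386 → 0.154.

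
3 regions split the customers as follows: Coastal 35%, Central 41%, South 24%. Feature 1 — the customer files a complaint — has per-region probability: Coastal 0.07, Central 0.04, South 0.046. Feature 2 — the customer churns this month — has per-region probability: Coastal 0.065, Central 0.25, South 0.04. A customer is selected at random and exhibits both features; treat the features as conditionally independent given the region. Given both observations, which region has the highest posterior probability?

Unnormalized posteriors (prior × likelihood):
  Coastal: 0.35 × 0.07 × 0.065 = 0.0015925
  Central: 0.41 × 0.04 × 0.25 = 0.0041
  South: 0.24 × 0.046 × 0.04 = 0.0004416
Normalizing constant = 0.0061341.
Largest term belongs to Central, so Central is most probable.

Central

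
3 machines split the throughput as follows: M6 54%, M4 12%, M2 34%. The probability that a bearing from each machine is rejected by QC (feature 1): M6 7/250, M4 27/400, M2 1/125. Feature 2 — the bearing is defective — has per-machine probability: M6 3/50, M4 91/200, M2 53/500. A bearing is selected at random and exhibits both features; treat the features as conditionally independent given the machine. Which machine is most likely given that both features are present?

M4

By Bayes' rule, posterior ∝ prior × likelihood:
  M6: 0.54 × 0.028 × 0.06 = 0.0009072
  M4: 0.12 × 0.0675 × 0.455 = 0.0036855
  M2: 0.34 × 0.008 × 0.106 = 0.00028832
Total = 0.00488102.
Largest term belongs to M4, so M4 is most probable.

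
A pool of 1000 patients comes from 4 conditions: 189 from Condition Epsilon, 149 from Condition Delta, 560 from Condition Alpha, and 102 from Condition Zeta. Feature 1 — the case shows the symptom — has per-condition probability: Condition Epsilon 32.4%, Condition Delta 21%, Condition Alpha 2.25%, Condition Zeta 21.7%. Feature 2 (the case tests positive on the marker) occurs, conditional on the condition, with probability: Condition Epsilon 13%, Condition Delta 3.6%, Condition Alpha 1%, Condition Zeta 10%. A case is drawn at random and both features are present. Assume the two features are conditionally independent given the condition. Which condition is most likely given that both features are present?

Compute prior × likelihood for every hypothesis:
  Condition Epsilon: 0.189 × 0.324 × 0.13 = 0.00796068
  Condition Delta: 0.149 × 0.21 × 0.036 = 0.00112644
  Condition Alpha: 0.56 × 0.0225 × 0.01 = 0.000126
  Condition Zeta: 0.102 × 0.217 × 0.1 = 0.0022134
Total = 0.01142652.
Largest term belongs to Condition Epsilon, so Condition Epsilon is most probable.

Condition Epsilon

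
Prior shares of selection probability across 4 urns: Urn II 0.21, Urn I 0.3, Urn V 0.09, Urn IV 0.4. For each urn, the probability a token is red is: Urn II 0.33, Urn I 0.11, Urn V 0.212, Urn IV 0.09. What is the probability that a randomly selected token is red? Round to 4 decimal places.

Compute prior × likelihood for every hypothesis:
  Urn II: 0.21 × 0.33 = 0.0693
  Urn I: 0.3 × 0.11 = 0.033
  Urn V: 0.09 × 0.212 = 0.01908
  Urn IV: 0.4 × 0.09 = 0.036
P(red) = 0.0693 + 0.033 + 0.01908 + 0.036 = 0.15738 → 0.1574.

0.1574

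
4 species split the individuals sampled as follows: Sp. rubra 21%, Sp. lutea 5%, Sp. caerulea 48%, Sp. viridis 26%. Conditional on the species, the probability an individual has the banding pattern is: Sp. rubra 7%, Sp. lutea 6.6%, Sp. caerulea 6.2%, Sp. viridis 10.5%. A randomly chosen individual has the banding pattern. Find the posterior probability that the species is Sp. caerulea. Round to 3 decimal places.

Prior × likelihood for each hypothesis:
  Sp. rubra: 0.21 × 0.07 = 0.0147
  Sp. lutea: 0.05 × 0.066 = 0.0033
  Sp. caerulea: 0.48 × 0.062 = 0.02976
  Sp. viridis: 0.26 × 0.105 = 0.0273
Normalizing constant = 0.07506.
P(Sp. caerulea | evidence) = 0.02976 / 0.07506 ≈ 0.396.

0.396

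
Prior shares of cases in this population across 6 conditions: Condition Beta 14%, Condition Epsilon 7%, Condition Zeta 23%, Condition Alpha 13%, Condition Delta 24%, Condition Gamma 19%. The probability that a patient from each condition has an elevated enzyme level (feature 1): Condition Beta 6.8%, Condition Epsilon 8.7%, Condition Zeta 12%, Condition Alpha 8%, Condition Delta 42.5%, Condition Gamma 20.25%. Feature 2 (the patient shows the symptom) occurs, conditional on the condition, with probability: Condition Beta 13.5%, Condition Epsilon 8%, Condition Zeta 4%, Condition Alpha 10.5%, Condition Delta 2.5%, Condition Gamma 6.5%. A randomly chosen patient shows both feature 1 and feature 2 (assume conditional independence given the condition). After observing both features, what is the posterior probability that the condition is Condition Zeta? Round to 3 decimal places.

0.122

Unnormalized posteriors (prior × likelihood):
  Condition Beta: 0.14 × 0.068 × 0.135 = 0.0012852
  Condition Epsilon: 0.07 × 0.087 × 0.08 = 0.0004872
  Condition Zeta: 0.23 × 0.12 × 0.04 = 0.001104
  Condition Alpha: 0.13 × 0.08 × 0.105 = 0.001092
  Condition Delta: 0.24 × 0.425 × 0.025 = 0.00255
  Condition Gamma: 0.19 × 0.2025 × 0.065 = 0.002500875
Sum = 0.009019275.
P(Condition Zeta | evidence) = 0.001104 / 0.009019275 ≈ 0.122.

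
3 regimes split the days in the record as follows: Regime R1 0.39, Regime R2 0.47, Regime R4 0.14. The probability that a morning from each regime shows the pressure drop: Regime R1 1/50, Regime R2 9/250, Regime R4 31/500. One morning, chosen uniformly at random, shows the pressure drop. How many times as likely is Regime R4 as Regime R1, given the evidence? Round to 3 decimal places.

1.113

Compute prior × likelihood for every hypothesis:
  Regime R1: 0.39 × 0.02 = 0.0078
  Regime R2: 0.47 × 0.036 = 0.01692
  Regime R4: 0.14 × 0.062 = 0.00868
Sum = 0.0334.
The ratio is 0.00868 / 0.0078 (the normalizer cancels) = 1.113.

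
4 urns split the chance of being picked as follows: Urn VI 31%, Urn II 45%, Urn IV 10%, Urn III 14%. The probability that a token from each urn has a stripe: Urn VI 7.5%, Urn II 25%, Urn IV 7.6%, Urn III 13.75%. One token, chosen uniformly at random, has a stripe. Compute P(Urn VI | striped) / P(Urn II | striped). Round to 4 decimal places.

0.2067

Unnormalized posteriors (prior × likelihood):
  Urn VI: 0.31 × 0.075 = 0.02325
  Urn II: 0.45 × 0.25 = 0.1125
  Urn IV: 0.1 × 0.076 = 0.0076
  Urn III: 0.14 × 0.1375 = 0.01925
Sum = 0.1626.
The ratio is 0.02325 / 0.1125 (the normalizer cancels) = 0.2067.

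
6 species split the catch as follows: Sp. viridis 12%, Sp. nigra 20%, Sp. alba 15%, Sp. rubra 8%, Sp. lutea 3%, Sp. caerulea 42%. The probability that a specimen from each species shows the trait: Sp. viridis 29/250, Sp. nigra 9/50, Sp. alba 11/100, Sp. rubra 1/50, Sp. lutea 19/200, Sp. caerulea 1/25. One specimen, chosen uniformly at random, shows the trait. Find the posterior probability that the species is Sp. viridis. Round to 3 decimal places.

Unnormalized posteriors (prior × likelihood):
  Sp. viridis: 0.12 × 0.116 = 0.01392
  Sp. nigra: 0.2 × 0.18 = 0.036
  Sp. alba: 0.15 × 0.11 = 0.0165
  Sp. rubra: 0.08 × 0.02 = 0.0016
  Sp. lutea: 0.03 × 0.095 = 0.00285
  Sp. caerulea: 0.42 × 0.04 = 0.0168
Normalizing constant = 0.08767.
P(Sp. viridis | evidence) = 0.01392 / 0.08767 ≈ 0.159.

0.159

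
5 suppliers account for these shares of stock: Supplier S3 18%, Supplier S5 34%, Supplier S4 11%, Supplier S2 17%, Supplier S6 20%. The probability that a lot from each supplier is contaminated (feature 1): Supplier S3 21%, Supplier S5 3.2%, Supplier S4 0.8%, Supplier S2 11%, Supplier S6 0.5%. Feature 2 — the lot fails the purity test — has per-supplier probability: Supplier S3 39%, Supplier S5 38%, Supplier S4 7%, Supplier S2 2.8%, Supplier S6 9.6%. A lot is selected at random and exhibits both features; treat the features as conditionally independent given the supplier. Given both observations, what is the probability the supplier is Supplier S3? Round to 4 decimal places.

0.7538

Unnormalized posteriors (prior × likelihood):
  Supplier S3: 0.18 × 0.21 × 0.39 = 0.014742
  Supplier S5: 0.34 × 0.032 × 0.38 = 0.0041344
  Supplier S4: 0.11 × 0.008 × 0.07 = 0.0000616
  Supplier S2: 0.17 × 0.11 × 0.028 = 0.0005236
  Supplier S6: 0.2 × 0.005 × 0.096 = 0.000096
Normalizing constant = 0.0195576.
P(Supplier S3 | evidence) = 0.014742 / 0.0195576 ≈ 0.7538.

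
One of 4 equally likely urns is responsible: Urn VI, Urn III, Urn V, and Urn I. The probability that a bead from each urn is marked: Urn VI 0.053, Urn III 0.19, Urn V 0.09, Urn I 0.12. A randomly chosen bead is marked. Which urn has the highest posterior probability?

Urn III

Since the prior is uniform, the posterior is proportional to the likelihood:
  Urn VI: 0.053
  Urn III: 0.19
  Urn V: 0.09
  Urn I: 0.12
Total = 0.453.
Largest term belongs to Urn III, so Urn III is most probable.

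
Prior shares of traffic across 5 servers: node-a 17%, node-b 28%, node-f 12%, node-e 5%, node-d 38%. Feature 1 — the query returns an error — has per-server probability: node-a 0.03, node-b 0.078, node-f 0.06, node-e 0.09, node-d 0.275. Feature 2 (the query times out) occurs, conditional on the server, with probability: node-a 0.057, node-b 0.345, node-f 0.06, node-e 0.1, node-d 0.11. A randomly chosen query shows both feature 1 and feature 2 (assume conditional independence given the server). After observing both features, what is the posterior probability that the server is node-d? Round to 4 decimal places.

Unnormalized posteriors (prior × likelihood):
  node-a: 0.17 × 0.03 × 0.057 = 0.0002907
  node-b: 0.28 × 0.078 × 0.345 = 0.0075348
  node-f: 0.12 × 0.06 × 0.06 = 0.000432
  node-e: 0.05 × 0.09 × 0.1 = 0.00045
  node-d: 0.38 × 0.275 × 0.11 = 0.011495
Total = 0.0202025.
P(node-d | evidence) = 0.011495 / 0.0202025 ≈ 0.5690.

0.5690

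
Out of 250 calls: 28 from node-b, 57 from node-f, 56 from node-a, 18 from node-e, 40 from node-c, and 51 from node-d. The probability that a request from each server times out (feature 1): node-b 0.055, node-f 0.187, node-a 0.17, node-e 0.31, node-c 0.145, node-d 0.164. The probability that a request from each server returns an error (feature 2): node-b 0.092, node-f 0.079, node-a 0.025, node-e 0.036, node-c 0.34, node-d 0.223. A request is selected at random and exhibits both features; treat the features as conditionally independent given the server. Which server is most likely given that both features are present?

node-c

Prior × likelihood for each hypothesis:
  node-b: 0.112 × 0.055 × 0.092 = 0.00056672
  node-f: 0.228 × 0.187 × 0.079 = 0.003368244
  node-a: 0.224 × 0.17 × 0.025 = 0.000952
  node-e: 0.072 × 0.31 × 0.036 = 0.00080352
  node-c: 0.16 × 0.145 × 0.34 = 0.007888
  node-d: 0.204 × 0.164 × 0.223 = 0.007460688
Sum = 0.021039172.
Largest term belongs to node-c, so node-c is most probable.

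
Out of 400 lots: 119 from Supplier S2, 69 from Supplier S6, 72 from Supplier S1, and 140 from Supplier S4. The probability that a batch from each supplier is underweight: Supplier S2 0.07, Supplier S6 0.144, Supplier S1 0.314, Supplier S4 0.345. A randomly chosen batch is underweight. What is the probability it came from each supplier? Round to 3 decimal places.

Unnormalized posteriors (prior × likelihood):
  Supplier S2: 0.2975 × 0.07 = 0.020825
  Supplier S6: 0.1725 × 0.144 = 0.02484
  Supplier S1: 0.18 × 0.314 = 0.05652
  Supplier S4: 0.35 × 0.345 = 0.12075
Total = 0.222935.
P(Supplier S2 | underweight) = 0.020825/0.222935 ≈ 0.093
P(Supplier S6 | underweight) = 0.02484/0.222935 ≈ 0.111
P(Supplier S1 | underweight) = 0.05652/0.222935 ≈ 0.254
P(Supplier S4 | underweight) = 0.12075/0.222935 ≈ 0.542
(Check: 0.093+0.111+0.254+0.542 = 1.000.)

Supplier S2 0.093, Supplier S6 0.111, Supplier S1 0.254, Supplier S4 0.542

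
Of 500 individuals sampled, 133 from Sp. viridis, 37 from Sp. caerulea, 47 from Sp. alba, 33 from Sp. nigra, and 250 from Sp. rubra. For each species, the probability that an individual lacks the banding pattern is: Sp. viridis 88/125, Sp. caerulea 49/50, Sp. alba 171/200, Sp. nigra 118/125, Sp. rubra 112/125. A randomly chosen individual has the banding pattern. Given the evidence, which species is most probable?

Taking complements, P(banded | each) = Sp. viridis 0.296, Sp. caerulea 0.02, Sp. alba 0.145, Sp. nigra 0.056, Sp. rubra 0.104.
Unnormalized posteriors (prior × likelihood):
  Sp. viridis: 0.266 × 0.296 = 0.078736
  Sp. caerulea: 0.074 × 0.02 = 0.00148
  Sp. alba: 0.094 × 0.145 = 0.01363
  Sp. nigra: 0.066 × 0.056 = 0.003696
  Sp. rubra: 0.5 × 0.104 = 0.052
Sum = 0.149542.
Largest term belongs to Sp. viridis, so Sp. viridis is most probable.

Sp. viridis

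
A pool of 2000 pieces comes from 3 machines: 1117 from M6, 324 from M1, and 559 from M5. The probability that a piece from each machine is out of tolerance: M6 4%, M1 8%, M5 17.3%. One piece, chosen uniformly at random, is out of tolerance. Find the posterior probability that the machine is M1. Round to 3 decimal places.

Unnormalized posteriors (prior × likelihood):
  M6: 0.5585 × 0.04 = 0.02234
  M1: 0.162 × 0.08 = 0.01296
  M5: 0.2795 × 0.173 = 0.0483535
Normalizing constant = 0.0836535.
P(M1 | evidence) = 0.01296 / 0.0836535 ≈ 0.155.

0.155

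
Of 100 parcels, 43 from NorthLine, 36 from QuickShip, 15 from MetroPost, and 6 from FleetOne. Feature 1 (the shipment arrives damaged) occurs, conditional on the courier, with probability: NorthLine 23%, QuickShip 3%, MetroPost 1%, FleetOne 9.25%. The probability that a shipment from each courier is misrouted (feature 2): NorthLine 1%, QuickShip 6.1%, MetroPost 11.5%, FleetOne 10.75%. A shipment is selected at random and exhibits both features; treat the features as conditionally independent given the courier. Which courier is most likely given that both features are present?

NorthLine

Unnormalized posteriors (prior × likelihood):
  NorthLine: 0.43 × 0.23 × 0.01 = 0.000989
  QuickShip: 0.36 × 0.03 × 0.061 = 0.0006588
  MetroPost: 0.15 × 0.01 × 0.115 = 0.0001725
  FleetOne: 0.06 × 0.0925 × 0.1075 = 0.000596625
Total = 0.002416925.
Largest term belongs to NorthLine, so NorthLine is most probable.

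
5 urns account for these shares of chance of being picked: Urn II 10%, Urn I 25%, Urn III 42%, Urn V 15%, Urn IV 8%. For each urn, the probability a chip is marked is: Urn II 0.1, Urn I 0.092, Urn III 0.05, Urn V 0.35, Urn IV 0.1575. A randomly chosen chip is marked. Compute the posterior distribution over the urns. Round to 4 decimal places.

Compute prior × likelihood for every hypothesis:
  Urn II: 0.1 × 0.1 = 0.01
  Urn I: 0.25 × 0.092 = 0.023
  Urn III: 0.42 × 0.05 = 0.021
  Urn V: 0.15 × 0.35 = 0.0525
  Urn IV: 0.08 × 0.1575 = 0.0126
Normalizing constant = 0.1191.
P(Urn II | marked) = 0.01/0.1191 ≈ 0.0840
P(Urn I | marked) = 0.023/0.1191 ≈ 0.1931
P(Urn III | marked) = 0.021/0.1191 ≈ 0.1763
P(Urn V | marked) = 0.0525/0.1191 ≈ 0.4408
P(Urn IV | marked) = 0.0126/0.1191 ≈ 0.1058
(Check: 0.0840+0.1931+0.1763+0.4408+0.1058 = 1.0000.)

Urn II 0.0840, Urn I 0.1931, Urn III 0.1763, Urn V 0.4408, Urn IV 0.1058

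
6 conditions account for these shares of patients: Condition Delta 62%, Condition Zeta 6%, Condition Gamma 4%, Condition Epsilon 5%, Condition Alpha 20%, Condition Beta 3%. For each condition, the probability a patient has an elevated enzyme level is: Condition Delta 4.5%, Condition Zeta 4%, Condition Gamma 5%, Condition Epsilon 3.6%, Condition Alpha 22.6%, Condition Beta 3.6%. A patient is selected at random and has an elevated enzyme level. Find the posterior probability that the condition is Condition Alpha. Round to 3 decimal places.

By Bayes' rule, posterior ∝ prior × likelihood:
  Condition Delta: 0.62 × 0.045 = 0.0279
  Condition Zeta: 0.06 × 0.04 = 0.0024
  Condition Gamma: 0.04 × 0.05 = 0.002
  Condition Epsilon: 0.05 × 0.036 = 0.0018
  Condition Alpha: 0.2 × 0.226 = 0.0452
  Condition Beta: 0.03 × 0.036 = 0.00108
Sum = 0.08038.
P(Condition Alpha | evidence) = 0.0452 / 0.08038 ≈ 0.562.

0.562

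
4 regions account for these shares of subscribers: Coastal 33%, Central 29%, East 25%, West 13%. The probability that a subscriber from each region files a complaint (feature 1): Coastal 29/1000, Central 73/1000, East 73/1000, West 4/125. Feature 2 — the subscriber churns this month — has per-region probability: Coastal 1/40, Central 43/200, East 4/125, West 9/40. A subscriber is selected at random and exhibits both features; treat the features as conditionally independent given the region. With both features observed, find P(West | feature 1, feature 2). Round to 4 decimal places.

Compute prior × likelihood for every hypothesis:
  Coastal: 0.33 × 0.029 × 0.025 = 0.00023925
  Central: 0.29 × 0.073 × 0.215 = 0.00455155
  East: 0.25 × 0.073 × 0.032 = 0.000584
  West: 0.13 × 0.032 × 0.225 = 0.000936
Normalizing constant = 0.0063108.
P(West | evidence) = 0.000936 / 0.0063108 ≈ 0.1483.

0.1483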